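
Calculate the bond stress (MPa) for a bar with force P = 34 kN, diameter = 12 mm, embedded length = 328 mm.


u = P / (pi * db * ld)
= 34 * 1000 / (pi * 12 * 328)
= 2.75 MPa

2.75


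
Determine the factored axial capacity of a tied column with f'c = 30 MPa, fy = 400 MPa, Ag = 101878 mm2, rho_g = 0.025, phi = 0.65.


Ast = rho * Ag = 0.025 * 101878 = 2546.95 mm2
phi*Pn = 0.65 * 0.80 * (0.85 * 30 * (101878 - 2546.95) + 400 * 2546.95) / 1000
= 1846.9 kN

1846.9


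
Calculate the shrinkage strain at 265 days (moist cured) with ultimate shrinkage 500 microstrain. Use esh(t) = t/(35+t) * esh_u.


esh(265) = 265 / (35 + 265) * 500
= 265 / 300 * 500
= 441.7 microstrain

441.7


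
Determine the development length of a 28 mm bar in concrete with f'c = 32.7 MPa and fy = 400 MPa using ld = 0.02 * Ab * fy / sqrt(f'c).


Ab = pi * 28^2 / 4 = 615.752 mm2
ld = 0.02 * 615.752 * 400 / sqrt(32.7)
= 861.4 mm

861.4


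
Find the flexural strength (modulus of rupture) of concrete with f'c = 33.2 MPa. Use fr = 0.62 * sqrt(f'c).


fr = 0.62 * sqrt(33.2)
= 3.572 MPa

3.572


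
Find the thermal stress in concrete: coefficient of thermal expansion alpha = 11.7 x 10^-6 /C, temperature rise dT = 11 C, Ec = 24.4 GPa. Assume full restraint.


sigma = alpha * dT * Ec
= 11.7e-6 * 11 * 24.4 * 1000
= 3.14 MPa

3.14


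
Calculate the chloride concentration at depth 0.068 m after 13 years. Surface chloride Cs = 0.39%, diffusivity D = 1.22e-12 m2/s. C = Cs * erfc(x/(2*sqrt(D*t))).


t_seconds = 13 * 365.25 * 24 * 3600 = 410248800.0 s
arg = 0.068 / (2 * sqrt(1.22e-12 * 410248800.0))
= 1.5198
erfc(1.5198) = 0.0316
C = 0.39 * 0.0316 = 0.0123%

0.0123


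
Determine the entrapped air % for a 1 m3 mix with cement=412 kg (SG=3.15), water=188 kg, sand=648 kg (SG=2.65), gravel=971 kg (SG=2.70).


Vol cement = 412 / (3.15 * 1000) = 0.130794 m3
Vol water = 188 / 1000 = 0.188 m3
Vol sand = 648 / (2.65 * 1000) = 0.244528 m3
Vol gravel = 971 / (2.70 * 1000) = 0.35963 m3
Total solid + water volume = 0.922952 m3
Air = (1 - 0.922952) * 100 = 7.7%

7.7


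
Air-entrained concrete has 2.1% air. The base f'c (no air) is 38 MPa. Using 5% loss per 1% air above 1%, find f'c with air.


Strength loss = (2.1 - 1) * 5 = 5.5%
f'c = 38 * (1 - 5.5/100)
= 35.91 MPa

35.91


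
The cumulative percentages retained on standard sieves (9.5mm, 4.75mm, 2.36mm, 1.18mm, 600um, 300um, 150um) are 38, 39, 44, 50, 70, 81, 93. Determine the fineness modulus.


FM = sum(cumulative % retained) / 100
= 415 / 100
= 4.15

4.15


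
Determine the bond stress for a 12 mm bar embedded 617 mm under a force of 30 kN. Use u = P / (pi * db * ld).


u = P / (pi * db * ld)
= 30 * 1000 / (pi * 12 * 617)
= 1.29 MPa

1.29


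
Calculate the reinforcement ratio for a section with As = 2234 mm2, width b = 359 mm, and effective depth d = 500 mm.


rho = As / (b * d)
= 2234 / (359 * 500)
= 0.0124

0.0124


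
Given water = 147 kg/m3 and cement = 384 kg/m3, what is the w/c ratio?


w/c = water / cement
w/c = 147 / 384 = 0.383

0.383


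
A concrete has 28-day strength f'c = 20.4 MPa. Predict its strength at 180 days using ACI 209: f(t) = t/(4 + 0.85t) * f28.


f(180) = 180 / (4 + 0.85 * 180) * 20.4
= 180 / 157.0 * 20.4
= 23.39 MPa

23.39


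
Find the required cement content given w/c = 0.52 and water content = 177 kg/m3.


Cement = water / (w/c)
= 177 / 0.52
= 340.4 kg/m3

340.4


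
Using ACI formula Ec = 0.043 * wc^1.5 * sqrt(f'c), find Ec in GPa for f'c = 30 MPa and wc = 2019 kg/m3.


Ec = 0.043 * 2019^1.5 * sqrt(30) / 1000
= 21.37 GPa

21.37


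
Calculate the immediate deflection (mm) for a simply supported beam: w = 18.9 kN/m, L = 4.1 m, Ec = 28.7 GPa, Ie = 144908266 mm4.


Convert: L = 4.1 m = 4100 mm, Ec = 28.7 GPa = 28700 MPa
delta = 5 * 18.9 * 4100^4 / (384 * 28700 * 144908266)
= 16.72 mm

16.72


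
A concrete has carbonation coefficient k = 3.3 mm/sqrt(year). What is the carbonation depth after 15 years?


depth = k * sqrt(t)
= 3.3 * sqrt(15)
= 12.78 mm

12.78


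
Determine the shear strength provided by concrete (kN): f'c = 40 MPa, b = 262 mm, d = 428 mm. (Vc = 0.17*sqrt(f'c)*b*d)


Vc = 0.17 * sqrt(40) * 262 * 428 / 1000
= 120.57 kN

120.57


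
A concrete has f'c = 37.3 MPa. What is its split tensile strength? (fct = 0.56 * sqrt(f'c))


fct = 0.56 * sqrt(37.3)
= 0.56 * 6.107
= 3.42 MPa

3.42


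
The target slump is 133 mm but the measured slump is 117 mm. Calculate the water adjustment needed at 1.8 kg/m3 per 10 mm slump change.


Difference = 133 - 117 = 16 mm
Water adjustment = 16 * 1.8 / 10 = 2.9 kg/m3

2.9


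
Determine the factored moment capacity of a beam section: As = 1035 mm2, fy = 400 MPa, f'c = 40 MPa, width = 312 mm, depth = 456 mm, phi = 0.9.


a = As * fy / (0.85 * f'c * b)
= 1035 * 400 / (0.85 * 40 * 312)
= 39.0271 mm
Mn = As * fy * (d - a/2) / 10^6
= 180.7054 kN-m
phi*Mn = 0.9 * 180.7054 = 162.63 kN-m

162.63


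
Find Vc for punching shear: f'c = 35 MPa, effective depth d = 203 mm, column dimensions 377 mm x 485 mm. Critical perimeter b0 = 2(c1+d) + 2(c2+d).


b0 = 2*(377 + 203) + 2*(485 + 203) = 2536 mm
Vc = 0.33 * sqrt(35) * 2536 * 203 / 1000
= 1005.06 kN

1005.06


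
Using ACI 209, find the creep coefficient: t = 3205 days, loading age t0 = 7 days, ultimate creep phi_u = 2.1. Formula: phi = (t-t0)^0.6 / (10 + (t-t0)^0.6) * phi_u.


dt = 3205 - 7 = 3198
phi = 3198^0.6 / (10 + 3198^0.6) * 2.1
= 1.946

1.946


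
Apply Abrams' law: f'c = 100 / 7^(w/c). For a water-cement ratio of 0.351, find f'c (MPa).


f'c = 100 / 7^0.351
= 100 / 1.98
= 50.51 MPa

50.51


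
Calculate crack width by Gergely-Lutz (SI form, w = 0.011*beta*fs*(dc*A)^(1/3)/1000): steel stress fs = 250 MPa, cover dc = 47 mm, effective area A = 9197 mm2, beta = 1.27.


w = 0.011 * beta * fs * (dc * A)^(1/3) / 1000
= 0.011 * 1.27 * 250 * (47 * 9197)^(1/3) / 1000
= 0.264 mm

0.264


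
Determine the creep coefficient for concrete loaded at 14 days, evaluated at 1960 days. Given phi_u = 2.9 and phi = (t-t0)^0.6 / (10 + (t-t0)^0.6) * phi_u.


dt = 1960 - 14 = 1946
phi = 1946^0.6 / (10 + 1946^0.6) * 2.9
= 2.621

2.621


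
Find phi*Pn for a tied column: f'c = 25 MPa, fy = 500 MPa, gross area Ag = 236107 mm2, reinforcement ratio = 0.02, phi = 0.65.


Ast = rho * Ag = 0.02 * 236107 = 4722.14 mm2
phi*Pn = 0.65 * 0.80 * (0.85 * 25 * (236107 - 4722.14) + 500 * 4722.14) / 1000
= 3784.56 kN

3784.56


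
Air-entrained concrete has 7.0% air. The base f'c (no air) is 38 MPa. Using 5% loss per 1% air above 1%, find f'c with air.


Strength loss = (7.0 - 1) * 5 = 30.0%
f'c = 38 * (1 - 30.0/100)
= 26.6 MPa

26.6


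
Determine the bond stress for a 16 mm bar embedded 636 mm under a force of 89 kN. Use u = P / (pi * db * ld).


u = P / (pi * db * ld)
= 89 * 1000 / (pi * 16 * 636)
= 2.784 MPa

2.784


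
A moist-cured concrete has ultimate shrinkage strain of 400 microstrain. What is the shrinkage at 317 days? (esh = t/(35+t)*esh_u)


esh(317) = 317 / (35 + 317) * 400
= 317 / 352 * 400
= 360.2 microstrain

360.2


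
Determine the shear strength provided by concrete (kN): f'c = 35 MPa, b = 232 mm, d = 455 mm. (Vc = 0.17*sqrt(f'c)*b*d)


Vc = 0.17 * sqrt(35) * 232 * 455 / 1000
= 106.17 kN

106.17


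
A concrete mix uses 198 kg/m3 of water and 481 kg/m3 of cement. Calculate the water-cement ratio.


w/c = water / cement
w/c = 198 / 481 = 0.412

0.412


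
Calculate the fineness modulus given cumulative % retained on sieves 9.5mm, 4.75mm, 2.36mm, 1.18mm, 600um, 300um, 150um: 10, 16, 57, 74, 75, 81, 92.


FM = sum(cumulative % retained) / 100
= 405 / 100
= 4.05

4.05


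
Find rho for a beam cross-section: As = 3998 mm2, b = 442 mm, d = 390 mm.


rho = As / (b * d)
= 3998 / (442 * 390)
= 0.0232

0.0232


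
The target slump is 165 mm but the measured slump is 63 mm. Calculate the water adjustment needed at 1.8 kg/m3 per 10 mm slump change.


Difference = 165 - 63 = 102 mm
Water adjustment = 102 * 1.8 / 10 = 18.4 kg/m3

18.4


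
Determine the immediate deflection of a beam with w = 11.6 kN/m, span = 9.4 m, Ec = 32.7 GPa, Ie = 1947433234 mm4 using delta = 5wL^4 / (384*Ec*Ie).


Convert: L = 9.4 m = 9400 mm, Ec = 32.7 GPa = 32700 MPa
delta = 5 * 11.6 * 9400^4 / (384 * 32700 * 1947433234)
= 18.52 mm

18.52


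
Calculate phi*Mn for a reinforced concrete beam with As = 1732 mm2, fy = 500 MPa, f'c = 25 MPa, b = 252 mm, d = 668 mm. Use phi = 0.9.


a = As * fy / (0.85 * f'c * b)
= 1732 * 500 / (0.85 * 25 * 252)
= 161.718 mm
Mn = As * fy * (d - a/2) / 10^6
= 508.4641 kN-m
phi*Mn = 0.9 * 508.4641 = 457.62 kN-m

457.62


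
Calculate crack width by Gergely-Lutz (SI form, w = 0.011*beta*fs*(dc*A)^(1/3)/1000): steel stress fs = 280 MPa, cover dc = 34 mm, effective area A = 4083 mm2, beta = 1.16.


w = 0.011 * beta * fs * (dc * A)^(1/3) / 1000
= 0.011 * 1.16 * 280 * (34 * 4083)^(1/3) / 1000
= 0.185 mm

0.185


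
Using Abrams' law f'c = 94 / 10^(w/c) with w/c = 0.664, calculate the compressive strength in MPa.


f'c = 94 / 10^0.664
= 94 / 4.613
= 20.38 MPa

20.38


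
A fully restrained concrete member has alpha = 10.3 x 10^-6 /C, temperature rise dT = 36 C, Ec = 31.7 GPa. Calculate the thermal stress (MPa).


sigma = alpha * dT * Ec
= 10.3e-6 * 36 * 31.7 * 1000
= 11.754 MPa

11.754


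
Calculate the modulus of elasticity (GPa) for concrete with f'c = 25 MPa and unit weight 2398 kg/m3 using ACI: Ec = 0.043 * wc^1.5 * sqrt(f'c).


Ec = 0.043 * 2398^1.5 * sqrt(25) / 1000
= 25.25 GPa

25.25


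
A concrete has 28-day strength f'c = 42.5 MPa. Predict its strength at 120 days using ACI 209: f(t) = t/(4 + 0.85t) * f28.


f(120) = 120 / (4 + 0.85 * 120) * 42.5
= 120 / 106.0 * 42.5
= 48.11 MPa

48.11


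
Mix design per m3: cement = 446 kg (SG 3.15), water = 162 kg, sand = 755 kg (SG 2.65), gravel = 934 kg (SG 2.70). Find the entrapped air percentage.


Vol cement = 446 / (3.15 * 1000) = 0.141587 m3
Vol water = 162 / 1000 = 0.162 m3
Vol sand = 755 / (2.65 * 1000) = 0.284906 m3
Vol gravel = 934 / (2.70 * 1000) = 0.345926 m3
Total solid + water volume = 0.934419 m3
Air = (1 - 0.934419) * 100 = 6.56%

6.56


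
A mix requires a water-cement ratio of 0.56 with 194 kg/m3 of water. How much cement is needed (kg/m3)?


Cement = water / (w/c)
= 194 / 0.56
= 346.4 kg/m3

346.4


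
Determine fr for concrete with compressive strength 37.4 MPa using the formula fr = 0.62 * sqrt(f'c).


fr = 0.62 * sqrt(37.4)
= 3.792 MPa

3.792


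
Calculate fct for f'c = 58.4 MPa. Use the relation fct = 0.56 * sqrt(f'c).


fct = 0.56 * sqrt(58.4)
= 0.56 * 7.642
= 4.28 MPa

4.28


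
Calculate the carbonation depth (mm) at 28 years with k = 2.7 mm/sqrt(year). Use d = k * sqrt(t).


depth = k * sqrt(t)
= 2.7 * sqrt(28)
= 14.29 mm

14.29


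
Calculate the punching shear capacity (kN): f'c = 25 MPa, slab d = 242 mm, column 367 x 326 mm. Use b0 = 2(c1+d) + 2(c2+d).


b0 = 2*(367 + 242) + 2*(326 + 242) = 2354 mm
Vc = 0.33 * sqrt(25) * 2354 * 242 / 1000
= 939.95 kN

939.95


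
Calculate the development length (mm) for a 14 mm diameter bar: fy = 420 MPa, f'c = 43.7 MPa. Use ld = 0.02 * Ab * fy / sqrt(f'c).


Ab = pi * 14^2 / 4 = 153.938 mm2
ld = 0.02 * 153.938 * 420 / sqrt(43.7)
= 195.6 mm

195.6


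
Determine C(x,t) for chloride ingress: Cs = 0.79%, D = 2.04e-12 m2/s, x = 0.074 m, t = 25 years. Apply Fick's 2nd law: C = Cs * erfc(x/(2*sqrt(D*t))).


t_seconds = 25 * 365.25 * 24 * 3600 = 788940000.0 s
arg = 0.074 / (2 * sqrt(2.04e-12 * 788940000.0))
= 0.9223
erfc(0.9223) = 0.1921
C = 0.79 * 0.1921 = 0.1518%

0.1518


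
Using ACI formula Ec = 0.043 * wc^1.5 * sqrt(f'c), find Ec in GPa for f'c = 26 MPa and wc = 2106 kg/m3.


Ec = 0.043 * 2106^1.5 * sqrt(26) / 1000
= 21.19 GPa

21.19


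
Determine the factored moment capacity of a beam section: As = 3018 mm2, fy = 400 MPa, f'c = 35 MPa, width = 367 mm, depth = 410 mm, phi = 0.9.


a = As * fy / (0.85 * f'c * b)
= 3018 * 400 / (0.85 * 35 * 367)
= 110.5672 mm
Mn = As * fy * (d - a/2) / 10^6
= 428.2137 kN-m
phi*Mn = 0.9 * 428.2137 = 385.39 kN-m

385.39


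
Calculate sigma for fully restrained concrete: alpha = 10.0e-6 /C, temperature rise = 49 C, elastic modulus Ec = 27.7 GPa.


sigma = alpha * dT * Ec
= 10.0e-6 * 49 * 27.7 * 1000
= 13.573 MPa

13.573


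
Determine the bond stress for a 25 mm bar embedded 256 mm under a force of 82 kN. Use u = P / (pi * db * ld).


u = P / (pi * db * ld)
= 82 * 1000 / (pi * 25 * 256)
= 4.078 MPa

4.078


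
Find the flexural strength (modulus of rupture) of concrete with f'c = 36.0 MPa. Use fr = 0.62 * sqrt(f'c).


fr = 0.62 * sqrt(36.0)
= 3.72 MPa

3.72


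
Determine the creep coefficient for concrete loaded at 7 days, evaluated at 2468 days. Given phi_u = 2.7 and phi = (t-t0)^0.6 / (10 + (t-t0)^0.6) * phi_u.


dt = 2468 - 7 = 2461
phi = 2461^0.6 / (10 + 2461^0.6) * 2.7
= 2.472

2.472


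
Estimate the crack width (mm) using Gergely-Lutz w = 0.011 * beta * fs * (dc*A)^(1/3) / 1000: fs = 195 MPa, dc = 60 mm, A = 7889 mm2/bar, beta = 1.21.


w = 0.011 * beta * fs * (dc * A)^(1/3) / 1000
= 0.011 * 1.21 * 195 * (60 * 7889)^(1/3) / 1000
= 0.202 mm

0.202


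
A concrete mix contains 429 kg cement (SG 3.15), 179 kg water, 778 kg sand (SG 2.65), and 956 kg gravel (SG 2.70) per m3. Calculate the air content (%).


Vol cement = 429 / (3.15 * 1000) = 0.13619 m3
Vol water = 179 / 1000 = 0.179 m3
Vol sand = 778 / (2.65 * 1000) = 0.293585 m3
Vol gravel = 956 / (2.70 * 1000) = 0.354074 m3
Total solid + water volume = 0.962849 m3
Air = (1 - 0.962849) * 100 = 3.72%

3.72


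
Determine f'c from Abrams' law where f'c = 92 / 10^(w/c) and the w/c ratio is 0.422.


f'c = 92 / 10^0.422
= 92 / 2.642
= 34.82 MPa

34.82


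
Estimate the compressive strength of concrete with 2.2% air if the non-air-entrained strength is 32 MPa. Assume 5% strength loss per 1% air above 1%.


Strength loss = (2.2 - 1) * 5 = 6.0%
f'c = 32 * (1 - 6.0/100)
= 30.08 MPa

30.08


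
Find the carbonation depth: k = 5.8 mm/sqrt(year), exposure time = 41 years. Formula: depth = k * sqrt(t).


depth = k * sqrt(t)
= 5.8 * sqrt(41)
= 37.14 mm

37.14


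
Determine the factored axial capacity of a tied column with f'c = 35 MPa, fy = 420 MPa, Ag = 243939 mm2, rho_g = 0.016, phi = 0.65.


Ast = rho * Ag = 0.016 * 243939 = 3903.024 mm2
phi*Pn = 0.65 * 0.80 * (0.85 * 35 * (243939 - 3903.024) + 420 * 3903.024) / 1000
= 4565.78 kN

4565.78


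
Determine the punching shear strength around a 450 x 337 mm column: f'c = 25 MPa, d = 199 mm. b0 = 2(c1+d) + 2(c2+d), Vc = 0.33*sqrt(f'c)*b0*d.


b0 = 2*(450 + 199) + 2*(337 + 199) = 2370 mm
Vc = 0.33 * sqrt(25) * 2370 * 199 / 1000
= 778.19 kN

778.19


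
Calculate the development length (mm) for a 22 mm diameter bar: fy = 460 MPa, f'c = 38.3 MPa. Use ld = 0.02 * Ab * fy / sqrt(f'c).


Ab = pi * 22^2 / 4 = 380.133 mm2
ld = 0.02 * 380.133 * 460 / sqrt(38.3)
= 565.1 mm

565.1


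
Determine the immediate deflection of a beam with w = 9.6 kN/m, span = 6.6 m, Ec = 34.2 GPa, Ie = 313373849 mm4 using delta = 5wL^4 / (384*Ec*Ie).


Convert: L = 6.6 m = 6600 mm, Ec = 34.2 GPa = 34200 MPa
delta = 5 * 9.6 * 6600^4 / (384 * 34200 * 313373849)
= 22.13 mm

22.13


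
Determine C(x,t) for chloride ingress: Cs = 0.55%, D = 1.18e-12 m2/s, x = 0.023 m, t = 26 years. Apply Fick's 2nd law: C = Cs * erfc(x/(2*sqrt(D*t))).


t_seconds = 26 * 365.25 * 24 * 3600 = 820497600.0 s
arg = 0.023 / (2 * sqrt(1.18e-12 * 820497600.0))
= 0.3696
erfc(0.3696) = 0.6012
C = 0.55 * 0.6012 = 0.3307%

0.3307


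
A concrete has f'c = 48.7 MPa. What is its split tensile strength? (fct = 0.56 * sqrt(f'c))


fct = 0.56 * sqrt(48.7)
= 0.56 * 6.979
= 3.908 MPa

3.908


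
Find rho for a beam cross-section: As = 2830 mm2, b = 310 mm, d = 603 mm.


rho = As / (b * d)
= 2830 / (310 * 603)
= 0.0151

0.0151


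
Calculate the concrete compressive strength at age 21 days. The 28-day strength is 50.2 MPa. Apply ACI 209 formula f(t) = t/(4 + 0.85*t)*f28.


f(21) = 21 / (4 + 0.85 * 21) * 50.2
= 21 / 21.85 * 50.2
= 48.25 MPa

48.25


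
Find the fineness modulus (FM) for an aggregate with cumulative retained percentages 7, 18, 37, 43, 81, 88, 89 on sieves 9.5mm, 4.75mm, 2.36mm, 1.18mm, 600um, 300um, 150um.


FM = sum(cumulative % retained) / 100
= 363 / 100
= 3.63

3.63


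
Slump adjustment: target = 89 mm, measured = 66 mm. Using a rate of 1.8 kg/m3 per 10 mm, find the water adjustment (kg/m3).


Difference = 89 - 66 = 23 mm
Water adjustment = 23 * 1.8 / 10 = 4.1 kg/m3

4.1


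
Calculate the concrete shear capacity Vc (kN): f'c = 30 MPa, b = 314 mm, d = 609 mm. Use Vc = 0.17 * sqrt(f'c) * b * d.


Vc = 0.17 * sqrt(30) * 314 * 609 / 1000
= 178.06 kN

178.06


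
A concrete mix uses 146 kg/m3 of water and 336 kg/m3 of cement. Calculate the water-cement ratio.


w/c = water / cement
w/c = 146 / 336 = 0.435

0.435


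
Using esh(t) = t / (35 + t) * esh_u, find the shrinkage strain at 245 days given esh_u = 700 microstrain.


esh(245) = 245 / (35 + 245) * 700
= 245 / 280 * 700
= 612.5 microstrain

612.5


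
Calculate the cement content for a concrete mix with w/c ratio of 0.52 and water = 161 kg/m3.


Cement = water / (w/c)
= 161 / 0.52
= 309.6 kg/m3

309.6


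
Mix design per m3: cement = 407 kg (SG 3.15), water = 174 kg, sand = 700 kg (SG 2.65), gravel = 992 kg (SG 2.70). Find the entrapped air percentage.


Vol cement = 407 / (3.15 * 1000) = 0.129206 m3
Vol water = 174 / 1000 = 0.174 m3
Vol sand = 700 / (2.65 * 1000) = 0.264151 m3
Vol gravel = 992 / (2.70 * 1000) = 0.367407 m3
Total solid + water volume = 0.934765 m3
Air = (1 - 0.934765) * 100 = 6.52%

6.52


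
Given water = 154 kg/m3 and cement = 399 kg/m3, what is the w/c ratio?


w/c = water / cement
w/c = 154 / 399 = 0.386

0.386


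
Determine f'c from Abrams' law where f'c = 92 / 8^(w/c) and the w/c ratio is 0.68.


f'c = 92 / 8^0.68
= 92 / 4.112
= 22.37 MPa

22.37


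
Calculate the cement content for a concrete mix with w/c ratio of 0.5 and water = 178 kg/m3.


Cement = water / (w/c)
= 178 / 0.5
= 356.0 kg/m3

356.0


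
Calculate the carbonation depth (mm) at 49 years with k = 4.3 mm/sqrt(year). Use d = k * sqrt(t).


depth = k * sqrt(t)
= 4.3 * sqrt(49)
= 30.1 mm

30.1


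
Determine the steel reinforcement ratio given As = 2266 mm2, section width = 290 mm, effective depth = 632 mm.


rho = As / (b * d)
= 2266 / (290 * 632)
= 0.0124

0.0124


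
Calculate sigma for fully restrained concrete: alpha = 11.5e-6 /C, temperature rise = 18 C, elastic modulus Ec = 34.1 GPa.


sigma = alpha * dT * Ec
= 11.5e-6 * 18 * 34.1 * 1000
= 7.059 MPa

7.059


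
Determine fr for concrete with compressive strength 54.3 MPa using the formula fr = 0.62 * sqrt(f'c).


fr = 0.62 * sqrt(54.3)
= 4.569 MPa

4.569


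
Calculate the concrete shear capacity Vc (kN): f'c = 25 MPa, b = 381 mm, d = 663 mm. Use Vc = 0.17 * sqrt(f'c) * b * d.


Vc = 0.17 * sqrt(25) * 381 * 663 / 1000
= 214.71 kN

214.71


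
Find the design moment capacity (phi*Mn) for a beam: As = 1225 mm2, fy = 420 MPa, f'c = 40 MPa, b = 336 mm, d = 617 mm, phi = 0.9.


a = As * fy / (0.85 * f'c * b)
= 1225 * 420 / (0.85 * 40 * 336)
= 45.0368 mm
Mn = As * fy * (d - a/2) / 10^6
= 305.8608 kN-m
phi*Mn = 0.9 * 305.8608 = 275.27 kN-m

275.27


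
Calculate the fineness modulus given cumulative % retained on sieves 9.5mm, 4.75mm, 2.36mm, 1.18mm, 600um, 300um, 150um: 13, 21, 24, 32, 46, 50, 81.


FM = sum(cumulative % retained) / 100
= 267 / 100
= 2.67

2.67


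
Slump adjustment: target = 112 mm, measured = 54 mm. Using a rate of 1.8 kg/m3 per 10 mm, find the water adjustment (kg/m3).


Difference = 112 - 54 = 58 mm
Water adjustment = 58 * 1.8 / 10 = 10.4 kg/m3

10.4


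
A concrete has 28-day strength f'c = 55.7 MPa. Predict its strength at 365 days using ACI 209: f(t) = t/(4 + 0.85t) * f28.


f(365) = 365 / (4 + 0.85 * 365) * 55.7
= 365 / 314.25 * 55.7
= 64.7 MPa

64.7


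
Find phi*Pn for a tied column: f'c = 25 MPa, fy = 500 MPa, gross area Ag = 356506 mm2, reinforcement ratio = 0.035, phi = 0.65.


Ast = rho * Ag = 0.035 * 356506 = 12477.71 mm2
phi*Pn = 0.65 * 0.80 * (0.85 * 25 * (356506 - 12477.71) + 500 * 12477.71) / 1000
= 7045.72 kN

7045.72


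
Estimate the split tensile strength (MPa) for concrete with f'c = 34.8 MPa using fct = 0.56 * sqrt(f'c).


fct = 0.56 * sqrt(34.8)
= 0.56 * 5.899
= 3.304 MPa

3.304


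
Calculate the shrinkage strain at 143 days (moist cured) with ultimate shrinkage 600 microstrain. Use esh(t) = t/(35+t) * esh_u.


esh(143) = 143 / (35 + 143) * 600
= 143 / 178 * 600
= 482.0 microstrain

482.0


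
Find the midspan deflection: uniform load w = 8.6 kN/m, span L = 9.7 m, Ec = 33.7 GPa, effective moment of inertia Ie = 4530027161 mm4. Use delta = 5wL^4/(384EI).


Convert: L = 9.7 m = 9700 mm, Ec = 33.7 GPa = 33700 MPa
delta = 5 * 8.6 * 9700^4 / (384 * 33700 * 4530027161)
= 6.49 mm

6.49


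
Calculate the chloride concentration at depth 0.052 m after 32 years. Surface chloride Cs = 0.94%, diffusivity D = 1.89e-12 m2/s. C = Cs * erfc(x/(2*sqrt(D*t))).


t_seconds = 32 * 365.25 * 24 * 3600 = 1009843200.0 s
arg = 0.052 / (2 * sqrt(1.89e-12 * 1009843200.0))
= 0.5951
erfc(0.5951) = 0.4
C = 0.94 * 0.4 = 0.376%

0.376


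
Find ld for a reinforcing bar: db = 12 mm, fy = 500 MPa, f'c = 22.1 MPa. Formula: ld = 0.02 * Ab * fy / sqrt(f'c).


Ab = pi * 12^2 / 4 = 113.097 mm2
ld = 0.02 * 113.097 * 500 / sqrt(22.1)
= 240.6 mm

240.6


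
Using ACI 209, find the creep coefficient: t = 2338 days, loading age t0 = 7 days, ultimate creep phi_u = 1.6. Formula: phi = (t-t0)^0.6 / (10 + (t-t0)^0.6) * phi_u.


dt = 2338 - 7 = 2331
phi = 2331^0.6 / (10 + 2331^0.6) * 1.6
= 1.461

1.461


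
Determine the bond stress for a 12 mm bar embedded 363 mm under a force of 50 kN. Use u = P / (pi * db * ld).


u = P / (pi * db * ld)
= 50 * 1000 / (pi * 12 * 363)
= 3.654 MPa

3.654


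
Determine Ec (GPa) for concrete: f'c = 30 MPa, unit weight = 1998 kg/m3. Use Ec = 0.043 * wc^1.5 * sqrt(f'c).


Ec = 0.043 * 1998^1.5 * sqrt(30) / 1000
= 21.03 GPa

21.03


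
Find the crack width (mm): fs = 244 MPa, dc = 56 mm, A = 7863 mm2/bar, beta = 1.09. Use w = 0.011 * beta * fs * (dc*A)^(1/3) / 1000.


w = 0.011 * beta * fs * (dc * A)^(1/3) / 1000
= 0.011 * 1.09 * 244 * (56 * 7863)^(1/3) / 1000
= 0.223 mm

0.223


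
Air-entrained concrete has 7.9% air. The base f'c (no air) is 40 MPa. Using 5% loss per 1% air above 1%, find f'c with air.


Strength loss = (7.9 - 1) * 5 = 34.5%
f'c = 40 * (1 - 34.5/100)
= 26.2 MPa

26.2


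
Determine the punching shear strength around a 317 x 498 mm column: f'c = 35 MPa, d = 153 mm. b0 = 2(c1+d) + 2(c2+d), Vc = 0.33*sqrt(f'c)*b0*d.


b0 = 2*(317 + 153) + 2*(498 + 153) = 2242 mm
Vc = 0.33 * sqrt(35) * 2242 * 153 / 1000
= 669.69 kN

669.69


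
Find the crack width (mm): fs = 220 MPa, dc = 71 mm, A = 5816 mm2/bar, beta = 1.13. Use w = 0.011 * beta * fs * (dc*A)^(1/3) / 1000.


w = 0.011 * beta * fs * (dc * A)^(1/3) / 1000
= 0.011 * 1.13 * 220 * (71 * 5816)^(1/3) / 1000
= 0.204 mm

0.204


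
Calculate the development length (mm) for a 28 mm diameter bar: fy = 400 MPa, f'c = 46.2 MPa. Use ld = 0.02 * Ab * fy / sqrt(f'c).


Ab = pi * 28^2 / 4 = 615.752 mm2
ld = 0.02 * 615.752 * 400 / sqrt(46.2)
= 724.7 mm

724.7


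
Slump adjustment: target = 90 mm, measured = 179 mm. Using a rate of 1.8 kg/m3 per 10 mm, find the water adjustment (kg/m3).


Difference = 90 - 179 = -89 mm
Water adjustment = -89 * 1.8 / 10 = -16.0 kg/m3

-16.0


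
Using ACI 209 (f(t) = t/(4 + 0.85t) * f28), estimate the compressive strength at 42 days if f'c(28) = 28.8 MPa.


f(42) = 42 / (4 + 0.85 * 42) * 28.8
= 42 / 39.7 * 28.8
= 30.47 MPa

30.47


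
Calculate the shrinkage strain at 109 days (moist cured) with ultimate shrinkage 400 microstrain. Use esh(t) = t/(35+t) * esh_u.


esh(109) = 109 / (35 + 109) * 400
= 109 / 144 * 400
= 302.8 microstrain

302.8


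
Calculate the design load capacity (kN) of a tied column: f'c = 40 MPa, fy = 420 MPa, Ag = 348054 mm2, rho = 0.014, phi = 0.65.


Ast = rho * Ag = 0.014 * 348054 = 4872.756 mm2
phi*Pn = 0.65 * 0.80 * (0.85 * 40 * (348054 - 4872.756) + 420 * 4872.756) / 1000
= 7131.65 kN

7131.65


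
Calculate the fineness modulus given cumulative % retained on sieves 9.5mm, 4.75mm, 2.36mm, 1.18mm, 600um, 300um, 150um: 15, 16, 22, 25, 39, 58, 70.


FM = sum(cumulative % retained) / 100
= 245 / 100
= 2.45

2.45


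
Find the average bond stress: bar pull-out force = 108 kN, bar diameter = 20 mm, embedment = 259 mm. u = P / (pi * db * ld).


u = P / (pi * db * ld)
= 108 * 1000 / (pi * 20 * 259)
= 6.637 MPa

6.637


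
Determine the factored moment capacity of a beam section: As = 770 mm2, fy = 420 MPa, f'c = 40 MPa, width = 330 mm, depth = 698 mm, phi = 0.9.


a = As * fy / (0.85 * f'c * b)
= 770 * 420 / (0.85 * 40 * 330)
= 28.8235 mm
Mn = As * fy * (d - a/2) / 10^6
= 221.0724 kN-m
phi*Mn = 0.9 * 221.0724 = 198.97 kN-m

198.97


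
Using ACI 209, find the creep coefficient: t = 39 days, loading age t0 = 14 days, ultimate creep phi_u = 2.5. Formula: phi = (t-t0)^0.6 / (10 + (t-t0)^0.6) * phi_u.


dt = 39 - 14 = 25
phi = 25^0.6 / (10 + 25^0.6) * 2.5
= 1.021

1.021


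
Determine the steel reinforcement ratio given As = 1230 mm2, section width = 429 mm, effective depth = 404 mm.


rho = As / (b * d)
= 1230 / (429 * 404)
= 0.0071

0.0071


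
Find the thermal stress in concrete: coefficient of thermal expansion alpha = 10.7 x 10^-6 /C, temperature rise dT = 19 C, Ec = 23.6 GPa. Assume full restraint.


sigma = alpha * dT * Ec
= 10.7e-6 * 19 * 23.6 * 1000
= 4.798 MPa

4.798


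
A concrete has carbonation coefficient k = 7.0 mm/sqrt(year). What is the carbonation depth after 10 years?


depth = k * sqrt(t)
= 7.0 * sqrt(10)
= 22.14 mm

22.14


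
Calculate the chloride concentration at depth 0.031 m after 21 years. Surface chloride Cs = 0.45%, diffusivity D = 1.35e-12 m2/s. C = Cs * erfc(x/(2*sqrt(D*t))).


t_seconds = 21 * 365.25 * 24 * 3600 = 662709600.0 s
arg = 0.031 / (2 * sqrt(1.35e-12 * 662709600.0))
= 0.5182
erfc(0.5182) = 0.4636
C = 0.45 * 0.4636 = 0.2086%

0.2086


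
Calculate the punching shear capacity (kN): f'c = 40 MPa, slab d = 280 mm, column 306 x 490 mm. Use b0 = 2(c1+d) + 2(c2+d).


b0 = 2*(306 + 280) + 2*(490 + 280) = 2712 mm
Vc = 0.33 * sqrt(40) * 2712 * 280 / 1000
= 1584.86 kN

1584.86


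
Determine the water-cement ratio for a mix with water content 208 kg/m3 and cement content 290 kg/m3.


w/c = water / cement
w/c = 208 / 290 = 0.717

0.717


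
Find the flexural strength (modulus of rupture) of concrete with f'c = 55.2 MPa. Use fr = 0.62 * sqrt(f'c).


fr = 0.62 * sqrt(55.2)
= 4.606 MPa

4.606


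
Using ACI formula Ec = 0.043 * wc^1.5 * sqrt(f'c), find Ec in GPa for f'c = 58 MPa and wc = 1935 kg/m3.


Ec = 0.043 * 1935^1.5 * sqrt(58) / 1000
= 27.87 GPa

27.87


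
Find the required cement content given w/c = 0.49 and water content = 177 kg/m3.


Cement = water / (w/c)
= 177 / 0.49
= 361.2 kg/m3

361.2


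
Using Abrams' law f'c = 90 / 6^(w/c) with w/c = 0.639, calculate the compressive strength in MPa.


f'c = 90 / 6^0.639
= 90 / 3.142
= 28.64 MPa

28.64


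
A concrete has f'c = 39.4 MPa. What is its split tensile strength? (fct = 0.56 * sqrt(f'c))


fct = 0.56 * sqrt(39.4)
= 0.56 * 6.277
= 3.515 MPa

3.515


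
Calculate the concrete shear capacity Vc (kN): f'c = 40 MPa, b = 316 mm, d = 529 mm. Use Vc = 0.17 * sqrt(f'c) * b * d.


Vc = 0.17 * sqrt(40) * 316 * 529 / 1000
= 179.73 kN

179.73


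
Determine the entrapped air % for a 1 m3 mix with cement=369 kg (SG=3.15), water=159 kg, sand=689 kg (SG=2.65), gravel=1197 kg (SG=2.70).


Vol cement = 369 / (3.15 * 1000) = 0.117143 m3
Vol water = 159 / 1000 = 0.159 m3
Vol sand = 689 / (2.65 * 1000) = 0.26 m3
Vol gravel = 1197 / (2.70 * 1000) = 0.443333 m3
Total solid + water volume = 0.979476 m3
Air = (1 - 0.979476) * 100 = 2.05%

2.05


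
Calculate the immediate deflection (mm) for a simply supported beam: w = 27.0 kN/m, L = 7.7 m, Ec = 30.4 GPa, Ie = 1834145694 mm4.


Convert: L = 7.7 m = 7700 mm, Ec = 30.4 GPa = 30400 MPa
delta = 5 * 27.0 * 7700^4 / (384 * 30400 * 1834145694)
= 22.16 mm

22.16


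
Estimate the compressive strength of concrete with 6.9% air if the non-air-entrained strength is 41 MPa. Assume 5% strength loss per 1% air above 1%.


Strength loss = (6.9 - 1) * 5 = 29.5%
f'c = 41 * (1 - 29.5/100)
= 28.91 MPa

28.91


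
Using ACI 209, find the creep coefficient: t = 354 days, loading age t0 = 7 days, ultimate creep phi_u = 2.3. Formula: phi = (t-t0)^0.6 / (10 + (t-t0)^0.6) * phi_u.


dt = 354 - 7 = 347
phi = 347^0.6 / (10 + 347^0.6) * 2.3
= 1.77

1.77


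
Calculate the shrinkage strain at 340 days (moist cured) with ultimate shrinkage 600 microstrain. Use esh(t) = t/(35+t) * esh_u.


esh(340) = 340 / (35 + 340) * 600
= 340 / 375 * 600
= 544.0 microstrain

544.0


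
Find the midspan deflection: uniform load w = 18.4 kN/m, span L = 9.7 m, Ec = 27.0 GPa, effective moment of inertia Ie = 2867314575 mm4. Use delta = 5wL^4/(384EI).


Convert: L = 9.7 m = 9700 mm, Ec = 27.0 GPa = 27000 MPa
delta = 5 * 18.4 * 9700^4 / (384 * 27000 * 2867314575)
= 27.4 mm

27.4


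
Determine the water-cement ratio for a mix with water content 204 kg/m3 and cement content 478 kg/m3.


w/c = water / cement
w/c = 204 / 478 = 0.427

0.427


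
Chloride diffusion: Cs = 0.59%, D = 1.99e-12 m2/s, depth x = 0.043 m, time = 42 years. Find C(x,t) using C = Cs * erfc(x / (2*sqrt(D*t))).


t_seconds = 42 * 365.25 * 24 * 3600 = 1325419200.0 s
arg = 0.043 / (2 * sqrt(1.99e-12 * 1325419200.0))
= 0.4186
erfc(0.4186) = 0.5538
C = 0.59 * 0.5538 = 0.3268%

0.3268


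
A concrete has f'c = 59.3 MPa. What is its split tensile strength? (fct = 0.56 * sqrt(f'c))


fct = 0.56 * sqrt(59.3)
= 0.56 * 7.701
= 4.312 MPa

4.312


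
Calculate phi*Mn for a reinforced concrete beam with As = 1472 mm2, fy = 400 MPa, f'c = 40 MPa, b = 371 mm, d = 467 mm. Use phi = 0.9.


a = As * fy / (0.85 * f'c * b)
= 1472 * 400 / (0.85 * 40 * 371)
= 46.6783 mm
Mn = As * fy * (d - a/2) / 10^6
= 261.2275 kN-m
phi*Mn = 0.9 * 261.2275 = 235.1 kN-m

235.1


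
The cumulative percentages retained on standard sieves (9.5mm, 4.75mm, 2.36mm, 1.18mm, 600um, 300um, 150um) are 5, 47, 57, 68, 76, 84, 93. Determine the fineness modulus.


FM = sum(cumulative % retained) / 100
= 430 / 100
= 4.3

4.3


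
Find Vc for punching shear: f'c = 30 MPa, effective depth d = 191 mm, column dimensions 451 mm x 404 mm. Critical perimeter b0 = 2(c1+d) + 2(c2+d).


b0 = 2*(451 + 191) + 2*(404 + 191) = 2474 mm
Vc = 0.33 * sqrt(30) * 2474 * 191 / 1000
= 854.1 kN

854.1


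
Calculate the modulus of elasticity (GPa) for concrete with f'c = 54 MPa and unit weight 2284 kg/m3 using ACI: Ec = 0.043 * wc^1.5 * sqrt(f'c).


Ec = 0.043 * 2284^1.5 * sqrt(54) / 1000
= 34.49 GPa

34.49


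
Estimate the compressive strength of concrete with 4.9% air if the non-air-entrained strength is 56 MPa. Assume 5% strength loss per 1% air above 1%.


Strength loss = (4.9 - 1) * 5 = 19.5%
f'c = 56 * (1 - 19.5/100)
= 45.08 MPa

45.08


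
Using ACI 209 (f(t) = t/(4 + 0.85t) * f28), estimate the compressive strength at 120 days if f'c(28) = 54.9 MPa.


f(120) = 120 / (4 + 0.85 * 120) * 54.9
= 120 / 106.0 * 54.9
= 62.15 MPa

62.15


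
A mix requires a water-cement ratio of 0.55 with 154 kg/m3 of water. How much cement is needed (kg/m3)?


Cement = water / (w/c)
= 154 / 0.55
= 280.0 kg/m3

280.0


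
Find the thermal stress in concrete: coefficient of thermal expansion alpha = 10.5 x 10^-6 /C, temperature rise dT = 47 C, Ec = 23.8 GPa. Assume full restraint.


sigma = alpha * dT * Ec
= 10.5e-6 * 47 * 23.8 * 1000
= 11.745 MPa

11.745


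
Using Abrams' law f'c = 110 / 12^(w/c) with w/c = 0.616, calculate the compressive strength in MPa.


f'c = 110 / 12^0.616
= 110 / 4.621
= 23.8 MPa

23.8


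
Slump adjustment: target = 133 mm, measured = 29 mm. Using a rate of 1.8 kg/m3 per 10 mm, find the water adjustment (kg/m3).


Difference = 133 - 29 = 104 mm
Water adjustment = 104 * 1.8 / 10 = 18.7 kg/m3

18.7


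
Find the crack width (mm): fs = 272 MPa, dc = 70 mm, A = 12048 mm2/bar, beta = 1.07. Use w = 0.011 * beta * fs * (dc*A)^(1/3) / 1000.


w = 0.011 * beta * fs * (dc * A)^(1/3) / 1000
= 0.011 * 1.07 * 272 * (70 * 12048)^(1/3) / 1000
= 0.302 mm

0.302


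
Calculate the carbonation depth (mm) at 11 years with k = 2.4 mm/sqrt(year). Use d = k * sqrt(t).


depth = k * sqrt(t)
= 2.4 * sqrt(11)
= 7.96 mm

7.96


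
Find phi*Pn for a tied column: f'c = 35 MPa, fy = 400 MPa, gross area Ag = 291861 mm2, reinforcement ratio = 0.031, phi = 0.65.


Ast = rho * Ag = 0.031 * 291861 = 9047.691 mm2
phi*Pn = 0.65 * 0.80 * (0.85 * 35 * (291861 - 9047.691) + 400 * 9047.691) / 1000
= 6257.04 kN

6257.04


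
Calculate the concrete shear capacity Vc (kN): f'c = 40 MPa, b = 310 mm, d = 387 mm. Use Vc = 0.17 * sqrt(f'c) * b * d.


Vc = 0.17 * sqrt(40) * 310 * 387 / 1000
= 128.99 kN

128.99


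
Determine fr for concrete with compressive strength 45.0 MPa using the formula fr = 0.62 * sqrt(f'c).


fr = 0.62 * sqrt(45.0)
= 4.159 MPa

4.159


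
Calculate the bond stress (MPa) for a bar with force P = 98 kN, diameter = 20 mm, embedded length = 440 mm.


u = P / (pi * db * ld)
= 98 * 1000 / (pi * 20 * 440)
= 3.545 MPa

3.545


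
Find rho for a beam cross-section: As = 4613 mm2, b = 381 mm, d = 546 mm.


rho = As / (b * d)
= 4613 / (381 * 546)
= 0.0222

0.0222


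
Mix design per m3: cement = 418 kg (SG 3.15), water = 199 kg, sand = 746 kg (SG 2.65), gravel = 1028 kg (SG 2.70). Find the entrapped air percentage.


Vol cement = 418 / (3.15 * 1000) = 0.132698 m3
Vol water = 199 / 1000 = 0.199 m3
Vol sand = 746 / (2.65 * 1000) = 0.281509 m3
Vol gravel = 1028 / (2.70 * 1000) = 0.380741 m3
Total solid + water volume = 0.993949 m3
Air = (1 - 0.993949) * 100 = 0.61%

0.61


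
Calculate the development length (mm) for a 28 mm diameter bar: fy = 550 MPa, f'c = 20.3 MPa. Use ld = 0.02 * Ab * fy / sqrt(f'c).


Ab = pi * 28^2 / 4 = 615.752 mm2
ld = 0.02 * 615.752 * 550 / sqrt(20.3)
= 1503.3 mm

1503.3


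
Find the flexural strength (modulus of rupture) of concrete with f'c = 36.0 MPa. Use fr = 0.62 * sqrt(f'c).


fr = 0.62 * sqrt(36.0)
= 3.72 MPa

3.72


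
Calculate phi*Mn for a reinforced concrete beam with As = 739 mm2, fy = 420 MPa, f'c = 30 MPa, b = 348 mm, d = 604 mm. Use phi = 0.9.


a = As * fy / (0.85 * f'c * b)
= 739 * 420 / (0.85 * 30 * 348)
= 34.9763 mm
Mn = As * fy * (d - a/2) / 10^6
= 182.0415 kN-m
phi*Mn = 0.9 * 182.0415 = 163.84 kN-m

163.84


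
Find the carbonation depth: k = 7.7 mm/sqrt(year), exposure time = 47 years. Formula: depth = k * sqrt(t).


depth = k * sqrt(t)
= 7.7 * sqrt(47)
= 52.79 mm

52.79


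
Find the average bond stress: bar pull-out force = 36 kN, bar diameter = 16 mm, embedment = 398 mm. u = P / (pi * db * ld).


u = P / (pi * db * ld)
= 36 * 1000 / (pi * 16 * 398)
= 1.799 MPa

1.799


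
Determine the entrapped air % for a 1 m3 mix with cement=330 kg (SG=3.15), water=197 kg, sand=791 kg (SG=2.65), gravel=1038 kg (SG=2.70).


Vol cement = 330 / (3.15 * 1000) = 0.104762 m3
Vol water = 197 / 1000 = 0.197 m3
Vol sand = 791 / (2.65 * 1000) = 0.298491 m3
Vol gravel = 1038 / (2.70 * 1000) = 0.384444 m3
Total solid + water volume = 0.984697 m3
Air = (1 - 0.984697) * 100 = 1.53%

1.53


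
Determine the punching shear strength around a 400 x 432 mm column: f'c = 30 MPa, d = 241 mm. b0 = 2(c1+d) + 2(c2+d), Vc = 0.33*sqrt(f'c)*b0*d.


b0 = 2*(400 + 241) + 2*(432 + 241) = 2628 mm
Vc = 0.33 * sqrt(30) * 2628 * 241 / 1000
= 1144.77 kN

1144.77


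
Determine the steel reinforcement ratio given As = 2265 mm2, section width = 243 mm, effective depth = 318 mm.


rho = As / (b * d)
= 2265 / (243 * 318)
= 0.0293

0.0293


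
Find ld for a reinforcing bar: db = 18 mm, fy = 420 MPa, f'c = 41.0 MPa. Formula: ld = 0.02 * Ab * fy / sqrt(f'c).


Ab = pi * 18^2 / 4 = 254.469 mm2
ld = 0.02 * 254.469 * 420 / sqrt(41.0)
= 333.8 mm

333.8


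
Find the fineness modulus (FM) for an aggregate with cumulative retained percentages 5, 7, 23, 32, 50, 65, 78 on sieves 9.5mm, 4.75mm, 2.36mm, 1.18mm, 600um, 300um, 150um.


FM = sum(cumulative % retained) / 100
= 260 / 100
= 2.6

2.6


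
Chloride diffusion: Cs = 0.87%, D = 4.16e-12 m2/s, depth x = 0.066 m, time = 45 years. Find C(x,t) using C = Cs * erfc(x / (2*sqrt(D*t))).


t_seconds = 45 * 365.25 * 24 * 3600 = 1420092000.0 s
arg = 0.066 / (2 * sqrt(4.16e-12 * 1420092000.0))
= 0.4293
erfc(0.4293) = 0.5437
C = 0.87 * 0.5437 = 0.473%

0.473


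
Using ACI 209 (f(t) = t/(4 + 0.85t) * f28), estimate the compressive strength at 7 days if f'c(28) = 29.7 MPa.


f(7) = 7 / (4 + 0.85 * 7) * 29.7
= 7 / 9.95 * 29.7
= 20.89 MPa

20.89


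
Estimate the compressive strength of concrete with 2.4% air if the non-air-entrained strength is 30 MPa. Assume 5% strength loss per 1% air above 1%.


Strength loss = (2.4 - 1) * 5 = 7.0%
f'c = 30 * (1 - 7.0/100)
= 27.9 MPa

27.9


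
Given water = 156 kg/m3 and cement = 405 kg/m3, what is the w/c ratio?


w/c = water / cement
w/c = 156 / 405 = 0.385

0.385


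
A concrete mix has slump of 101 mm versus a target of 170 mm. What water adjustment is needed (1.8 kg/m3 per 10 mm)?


Difference = 170 - 101 = 69 mm
Water adjustment = 69 * 1.8 / 10 = 12.4 kg/m3

12.4


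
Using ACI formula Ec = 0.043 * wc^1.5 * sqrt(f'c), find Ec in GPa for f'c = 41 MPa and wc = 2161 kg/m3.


Ec = 0.043 * 2161^1.5 * sqrt(41) / 1000
= 27.66 GPa

27.66


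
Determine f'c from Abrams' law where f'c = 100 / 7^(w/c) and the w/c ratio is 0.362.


f'c = 100 / 7^0.362
= 100 / 2.023
= 49.44 MPa

49.44


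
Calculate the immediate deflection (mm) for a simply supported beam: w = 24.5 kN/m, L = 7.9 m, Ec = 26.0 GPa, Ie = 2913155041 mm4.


Convert: L = 7.9 m = 7900 mm, Ec = 26.0 GPa = 26000 MPa
delta = 5 * 24.5 * 7900^4 / (384 * 26000 * 2913155041)
= 16.41 mm

16.41


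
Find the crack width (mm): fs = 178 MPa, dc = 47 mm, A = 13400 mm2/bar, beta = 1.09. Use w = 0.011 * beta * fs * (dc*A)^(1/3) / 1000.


w = 0.011 * beta * fs * (dc * A)^(1/3) / 1000
= 0.011 * 1.09 * 178 * (47 * 13400)^(1/3) / 1000
= 0.183 mm

0.183


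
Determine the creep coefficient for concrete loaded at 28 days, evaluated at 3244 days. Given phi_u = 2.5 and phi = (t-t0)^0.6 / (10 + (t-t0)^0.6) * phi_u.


dt = 3244 - 28 = 3216
phi = 3216^0.6 / (10 + 3216^0.6) * 2.5
= 2.318

2.318


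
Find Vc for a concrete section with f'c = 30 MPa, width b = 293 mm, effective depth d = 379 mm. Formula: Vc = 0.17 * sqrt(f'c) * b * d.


Vc = 0.17 * sqrt(30) * 293 * 379 / 1000
= 103.4 kN

103.4


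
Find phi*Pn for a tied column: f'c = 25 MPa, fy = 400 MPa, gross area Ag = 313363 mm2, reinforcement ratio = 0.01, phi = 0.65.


Ast = rho * Ag = 0.01 * 313363 = 3133.63 mm2
phi*Pn = 0.65 * 0.80 * (0.85 * 25 * (313363 - 3133.63) + 400 * 3133.63) / 1000
= 4079.83 kN

4079.83


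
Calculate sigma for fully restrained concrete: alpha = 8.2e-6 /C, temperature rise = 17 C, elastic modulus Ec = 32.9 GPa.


sigma = alpha * dT * Ec
= 8.2e-6 * 17 * 32.9 * 1000
= 4.586 MPa

4.586


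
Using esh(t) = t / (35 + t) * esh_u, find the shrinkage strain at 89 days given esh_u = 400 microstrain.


esh(89) = 89 / (35 + 89) * 400
= 89 / 124 * 400
= 287.1 microstrain

287.1
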